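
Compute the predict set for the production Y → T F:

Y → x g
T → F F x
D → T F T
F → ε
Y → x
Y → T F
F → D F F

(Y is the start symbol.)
{ 'x' }

PREDICT(Y → T F) = (FIRST(RHS) \ {ε}) ∪ (FOLLOW(Y) if ε ∈ FIRST(RHS), i.e. RHS ⇒* ε)
FIRST(T) = { 'x' }
FIRST(T F) = { 'x' }
ε ∉ FIRST(T F), so FOLLOW(Y) is not added.
PREDICT(Y → T F) = { 'x' }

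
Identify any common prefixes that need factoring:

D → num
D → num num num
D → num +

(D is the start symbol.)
Left-factoring is needed when two productions for the same non-terminal
share a common prefix on the right-hand side.

Productions for D:
  D → num
  D → num num num
  D → num +

Found common prefix 'num' in productions for D

Answer: Yes, D has productions with common prefix 'num'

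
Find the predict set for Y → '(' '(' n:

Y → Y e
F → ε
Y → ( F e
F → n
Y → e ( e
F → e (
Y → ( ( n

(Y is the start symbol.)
PREDICT(Y → '(' '(' n) = (FIRST(RHS) \ {ε}) ∪ (FOLLOW(Y) if ε ∈ FIRST(RHS), i.e. RHS ⇒* ε)
FIRST('(' '(' n) = { '(' }
ε ∉ FIRST('(' '(' n), so FOLLOW(Y) is not added.
PREDICT(Y → '(' '(' n) = { '(' }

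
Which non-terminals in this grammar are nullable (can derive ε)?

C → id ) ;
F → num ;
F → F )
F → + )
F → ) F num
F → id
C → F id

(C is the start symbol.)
None

There are no ε-productions, so no non-terminal can derive ε.
No non-terminals are nullable.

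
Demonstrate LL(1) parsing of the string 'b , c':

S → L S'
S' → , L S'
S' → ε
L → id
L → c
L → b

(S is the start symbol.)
LL(1) parsing maintains a stack (initially the start symbol over $) and the input. At each step: if the stack top is a terminal, match it against the current input token; if it is a non-terminal N, replace it with the RHS of M[N, lookahead] (the unique production whose predict set contains the lookahead).

Stack is shown with the top on the left.

Stack     Input    Action
-------------------------
S $       b , c $  output S → L S'
L S' $    b , c $  output L → b
b S' $    b , c $  match 'b'
S' $      , c $    output S' → , L S'
, L S' $  , c $    match ','
L S' $    c $      output L → c
c S' $    c $      match 'c'
S' $      $        output S' → ε
$         $        accept

The string is accepted.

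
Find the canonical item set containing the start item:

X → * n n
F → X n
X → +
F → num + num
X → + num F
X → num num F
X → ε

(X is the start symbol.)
First, augment the grammar with X' → X
I₀ = CLOSURE({ [X' → . X] }):
  [X' → . X] has the dot before X: add [X → . * n n], [X → . +], [X → . + num F], [X → . num num F], [X → .]
No further items can be added.

I₀ = { [X → . * n n], [X → . + num F], [X → . +], [X → . num num F], [X → .], [X' → . X] }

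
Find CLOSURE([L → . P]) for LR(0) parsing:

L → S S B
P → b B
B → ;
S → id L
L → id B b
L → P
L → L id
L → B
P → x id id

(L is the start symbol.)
To compute CLOSURE, for each item [A → α.Bβ] where B is a non-terminal, add [B → .γ] for all productions B → γ; repeat for the newly added items until nothing changes.

Start with: [L → . P]
  [L → . P] has the dot before P: add [P → . b B], [P → . x id id]
No further items can be added.

CLOSURE = { [L → . P], [P → . b B], [P → . x id id] }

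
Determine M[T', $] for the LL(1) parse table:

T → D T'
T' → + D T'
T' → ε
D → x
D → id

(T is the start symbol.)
To find M[T', $], we find productions for T' where $ is in the predict set (PREDICT(N → α) = (FIRST(α) \ {ε}) ∪ (FOLLOW(N) if α ⇒* ε)).

Relevant sets:
  FOLLOW(T') = { $ }

T' → + D T': PREDICT = { '+' }
T' → ε: PREDICT = { $ }
  $ is in predict set, so this production goes in M[T', $]

M[T', $] = T' → ε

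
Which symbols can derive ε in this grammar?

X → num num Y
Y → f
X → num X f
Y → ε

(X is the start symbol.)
{ 'Y' }

ε-productions: Y → ε
So Y is immediately nullable.
No further non-terminal can be added: every production for the remaining non-terminals contains a terminal or a non-nullable non-terminal.
Nullable = { 'Y' }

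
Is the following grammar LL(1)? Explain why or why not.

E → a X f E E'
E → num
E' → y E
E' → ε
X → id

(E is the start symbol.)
No. Predict set conflict for E': { 'y' }

Relevant sets:
  FOLLOW(E') = { $, 'y' }

For E:
  PREDICT(E → a X f E E') = { 'a' }
  PREDICT(E → num) = { 'num' }
For E':
  PREDICT(E' → y E) = { 'y' }
  PREDICT(E' → ε) = { $, 'y' }
X has a single production, so nothing to check there.

Conflict found: Predict set conflict for E': { 'y' }
The grammar is NOT LL(1).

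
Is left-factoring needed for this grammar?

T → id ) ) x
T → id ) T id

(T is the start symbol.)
Yes, T has productions with common prefix 'id )'

Left-factoring is needed when two productions for the same non-terminal
share a common prefix on the right-hand side.

Productions for T:
  T → id ) ) x
  T → id ) T id

Found common prefix 'id )' in productions for T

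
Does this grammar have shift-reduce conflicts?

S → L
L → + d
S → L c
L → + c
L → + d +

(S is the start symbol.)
Augment with S' → S and build the canonical LR(0) collection (I0 = CLOSURE({[S' → . S]}), then GOTO on every symbol after a dot until no new states appear). It has 8 states:
  I0: { [L → . + c], [L → . + d +], [L → . + d], [S → . L c], [S → . L], [S' → . S] }  — shift
  I1: { [L → + . c], [L → + . d +], [L → + . d] }  — shift
  I2: { [S → L . c], [S → L .] }  — shift, reduce
  I3: { [S' → S .] }  — accept
  I4: { [S → L c .] }  — reduce
  I5: { [L → + c .] }  — reduce
  I6: { [L → + d . +], [L → + d .] }  — shift, reduce
  I7: { [L → + d + .] }  — reduce

I2 contains reduce item [S → L .] and shift item [S → L . c] — shift-reduce conflict.
I6 contains reduce item [L → + d .] and shift item [L → + d . +] — shift-reduce conflict.

Answer: Yes — I2: [S → L .] vs [S → L . c]; I6: [L → + d .] vs [L → + d . +]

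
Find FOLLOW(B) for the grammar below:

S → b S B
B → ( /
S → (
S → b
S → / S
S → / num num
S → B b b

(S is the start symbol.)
{ $, '(', 'b' }

To compute FOLLOW(B), find every occurrence of B on a right-hand side N → α B β: add FIRST(β) \ {ε}, and if β is empty or nullable also add FOLLOW(N). Iterate to a fixed point.

In S → b S B: B is at the end, add FOLLOW(S)
In S → B b b: B is followed by b b, add FIRST(b b) \ {ε} = { 'b' }

The FOLLOW sets referred to above (computed the same way, to a fixed point):
  FOLLOW(S) = { $, '(' }

Taking the union: FOLLOW(B) = { $, '(', 'b' }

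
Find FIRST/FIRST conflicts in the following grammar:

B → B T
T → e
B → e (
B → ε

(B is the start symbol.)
A FIRST/FIRST conflict occurs when two productions N → α and N → β for the same non-terminal have FIRST(α) ∩ FIRST(β) ≠ ∅ (with ε ∈ FIRST of a nullable right-hand side, so two nullable alternatives also conflict).

FIRST sets of the non-terminals at (or reachable through a nullable prefix from) the front of some alternative:
  FIRST(B) = { 'e', ε }
  FIRST(T) = { 'e' }

Productions for B:
  B → B T: FIRST = { 'e' }
  B → e (: FIRST = { 'e' }
  B → ε: FIRST = { ε }
T has only one production, so no FIRST/FIRST conflict is possible there.

Conflict for B: B → B T and B → e (
  Overlap: { 'e' }

Answer: Yes. B → B T / B → e '(' on { 'e' }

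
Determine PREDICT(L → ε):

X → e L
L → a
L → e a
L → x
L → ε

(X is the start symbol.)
PREDICT(L → ε) = (FIRST(RHS) \ {ε}) ∪ (FOLLOW(L) if ε ∈ FIRST(RHS), i.e. RHS ⇒* ε)
The right-hand side is ε (FIRST(ε) = { ε }), so the predict set is FOLLOW(L) = { $ }
PREDICT(L → ε) = { $ }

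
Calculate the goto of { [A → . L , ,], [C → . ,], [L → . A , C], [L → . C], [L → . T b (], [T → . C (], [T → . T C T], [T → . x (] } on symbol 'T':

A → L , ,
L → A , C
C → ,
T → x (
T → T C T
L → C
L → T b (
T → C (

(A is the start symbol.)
{ [C → . ,], [L → T . b (], [T → T . C T] }

GOTO(I, 'T') = CLOSURE({ [A → αX.β] : [A → α.Xβ] ∈ I, X = 'T' })

Items with dot before 'T', with the dot advanced:
  [L → . T b (] → [L → T . b (]
  [T → . T C T] → [T → T . C T]
Closure of the advanced items:
  [T → T . C T] has the dot before C: add [C → . ,]

GOTO = { [C → . ,], [L → T . b (], [T → T . C T] }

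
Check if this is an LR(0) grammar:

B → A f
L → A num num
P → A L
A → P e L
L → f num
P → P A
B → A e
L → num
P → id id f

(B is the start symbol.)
A grammar is LR(0) if no state in the canonical LR(0) collection has:
  - both a shift item (dot before a terminal) and a complete item (shift-reduce conflict), or
  - two or more complete items (reduce-reduce conflict; the accept item [B' → B .] counts as a complete item here).

Augment with B' → B and build the canonical LR(0) collection (I0 = CLOSURE({[B' → . B]}), then GOTO on every symbol after a dot until no new states appear). It has 19 states:
  I0: { [A → . P e L], [B → . A e], [B → . A f], [B' → . B], [P → . A L], [P → . P A], [P → . id id f] }  — shift
  I1: { [A → . P e L], [B → A . e], [B → A . f], [L → . A num num], [L → . f num], [L → . num], [P → . A L], [P → . P A], [P → . id id f], [P → A . L] }  — shift
  I2: { [B' → B .] }  — accept
  I3: { [A → . P e L], [A → P . e L], [P → . A L], [P → . P A], [P → . id id f], [P → P . A] }  — shift
  I4: { [P → id . id f] }  — shift
  I5: { [P → id id . f] }  — shift
  I6: { [P → id id f .] }  — reduce
  I7: { [A → . P e L], [L → . A num num], [L → . f num], [L → . num], [P → . A L], [P → . P A], [P → . id id f], [P → A . L], [P → P A .] }  — shift, reduce
  I8: { [A → . P e L], [A → P e . L], [L → . A num num], [L → . f num], [L → . num], [P → . A L], [P → . P A], [P → . id id f] }  — shift
  I9: { [A → . P e L], [L → . A num num], [L → . f num], [L → . num], [L → A . num num], [P → . A L], [P → . P A], [P → . id id f], [P → A . L] }  — shift
  I10: { [A → P e L .] }  — reduce
  I11: { [L → f . num] }  — shift
  I12: { [L → num .] }  — reduce
  I13: { [L → f num .] }  — reduce
  I14: { [P → A L .] }  — reduce
  I15: { [L → A num . num], [L → num .] }  — shift, reduce
  I16: { [L → A num num .] }  — reduce
  I17: { [B → A e .] }  — reduce
  I18: { [B → A f .], [L → f . num] }  — shift, reduce

Conflict in state I7:
  Shift-reduce conflict between [P → P A .] and [L → . f num]
So the grammar is NOT LR(0).

Answer: No. Shift-reduce conflict between [P → P A .] and [L → . f num]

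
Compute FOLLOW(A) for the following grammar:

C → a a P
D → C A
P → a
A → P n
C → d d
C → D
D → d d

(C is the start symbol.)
To compute FOLLOW(A), find every occurrence of A on a right-hand side N → α A β: add FIRST(β) \ {ε}, and if β is empty or nullable also add FOLLOW(N). Iterate to a fixed point.

In D → C A: A is at the end, add FOLLOW(D)

The FOLLOW sets referred to above (computed the same way, to a fixed point):
  FOLLOW(D) = { $, 'a' }

Taking the union: FOLLOW(A) = { $, 'a' }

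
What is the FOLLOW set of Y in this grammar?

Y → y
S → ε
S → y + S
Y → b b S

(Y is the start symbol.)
{ $ }

Y is the start symbol, so $ ∈ FOLLOW(Y).
Y does not occur on any right-hand side.

Taking the union: FOLLOW(Y) = { $ }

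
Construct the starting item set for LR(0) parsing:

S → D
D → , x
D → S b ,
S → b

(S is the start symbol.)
{ [D → . , x], [D → . S b ,], [S → . D], [S → . b], [S' → . S] }

First, augment the grammar with S' → S
I₀ = CLOSURE({ [S' → . S] }):
  [S' → . S] has the dot before S: add [S → . D], [S → . b]
  [S → . D] has the dot before D: add [D → . , x], [D → . S b ,]
No further items can be added.

I₀ = { [D → . , x], [D → . S b ,], [S → . D], [S → . b], [S' → . S] }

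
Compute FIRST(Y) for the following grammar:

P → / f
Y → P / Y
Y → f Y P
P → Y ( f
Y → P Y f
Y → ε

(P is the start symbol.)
To compute FIRST(Y), examine every production with Y on the left-hand side, reading each right-hand side left to right until a non-nullable symbol is reached.

FIRST sets of the other non-terminals involved (by the same procedure, iterated to a fixed point):
  FIRST(P) = { '(', '/', 'f' }

From Y → P / Y:
  - P is a non-terminal: add FIRST(P) \ {ε} = { '(', '/', 'f' }
    P is not nullable, so stop
From Y → f Y P:
  - f is a terminal: add 'f' and stop
From Y → P Y f:
  - P is a non-terminal: add FIRST(P) \ {ε} = { '(', '/', 'f' }
    P is not nullable, so stop
From Y → ε:
  - ε-production, so ε ∈ FIRST(Y)

Collecting: FIRST(Y) = { '(', '/', 'f', ε }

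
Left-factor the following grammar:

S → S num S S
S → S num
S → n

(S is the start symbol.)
S → S num S'
S' → S S
S' → ε
S → n

Left-factoring transforms A → αβ₁ | αβ₂ into A → αA' and A' → β₁ | β₂
(α is the longest common prefix among the alternatives). Repeat until
no nonterminal has two alternatives with a common prefix.

Round 1: S has alternatives sharing prefix 'S num'. Introduce S': S → S num S'
  Add: S' → S S
  Add: S' → ε

No remaining common prefixes — done.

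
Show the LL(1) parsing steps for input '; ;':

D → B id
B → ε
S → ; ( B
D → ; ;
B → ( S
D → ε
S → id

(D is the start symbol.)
Stack is shown with the top on the left.

Stack  Input  Action
--------------------
D $    ; ; $  output D → ; ;
; ; $  ; ; $  match ';'
; $    ; $    match ';'
$      $      accept

The string is accepted.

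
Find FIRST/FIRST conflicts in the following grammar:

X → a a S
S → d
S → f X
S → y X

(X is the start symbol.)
No FIRST/FIRST conflicts.

Productions for S:
  S → d: FIRST = { 'd' }
  S → f X: FIRST = { 'f' }
  S → y X: FIRST = { 'y' }
X has only one production, so no FIRST/FIRST conflict is possible there.

All alternatives of each non-terminal have pairwise disjoint FIRST sets.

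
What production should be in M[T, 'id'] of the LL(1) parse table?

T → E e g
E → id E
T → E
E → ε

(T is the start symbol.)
T → E e g, T → E

To find M[T, 'id'], we find productions for T where 'id' is in the predict set (PREDICT(N → α) = (FIRST(α) \ {ε}) ∪ (FOLLOW(N) if α ⇒* ε)).

Relevant sets:
  FIRST(E) = { 'id', ε }
  FOLLOW(T) = { $ }

T → E e g: PREDICT = { 'e', 'id' }
  'id' is in predict set, so this production goes in M[T, 'id']
T → E: PREDICT = { $, 'id' }
  'id' is in predict set, so this production goes in M[T, 'id']

M[T, 'id'] = T → E e g, T → E  (a multiply-defined cell — the grammar is not LL(1))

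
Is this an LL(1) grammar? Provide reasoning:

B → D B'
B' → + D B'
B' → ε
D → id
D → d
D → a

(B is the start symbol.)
A grammar is LL(1) if for each non-terminal N with multiple productions, the predict sets of those productions are pairwise disjoint, where PREDICT(N → α) = (FIRST(α) \ {ε}) ∪ (FOLLOW(N) if α ⇒* ε).

Relevant sets:
  FOLLOW(B') = { $ }

For B':
  PREDICT(B' → '+' D B') = { '+' }
  PREDICT(B' → ε) = { $ }
For D:
  PREDICT(D → id) = { 'id' }
  PREDICT(D → d) = { 'd' }
  PREDICT(D → a) = { 'a' }
B has a single production, so nothing to check there.

All predict sets are disjoint. The grammar IS LL(1).

Answer: Yes, the grammar is LL(1).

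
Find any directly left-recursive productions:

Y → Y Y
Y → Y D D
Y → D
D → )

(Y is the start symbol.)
Direct left recursion occurs when N → N α for some non-terminal N (the right-hand side begins with the left-hand side itself).

Y → Y Y: LEFT RECURSIVE (starts with Y)
Y → Y D D: LEFT RECURSIVE (starts with Y)
Y → D: starts with D
D → ): starts with ')'

The grammar has direct left recursion on: Y.

Answer: Yes, Y is left-recursive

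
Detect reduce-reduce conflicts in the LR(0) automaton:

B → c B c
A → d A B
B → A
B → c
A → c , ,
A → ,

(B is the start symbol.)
No reduce-reduce conflicts

A reduce-reduce conflict occurs when an LR(0) state has two complete items [A → α .] and [B → β .] — both call for a reduction, and with no lookahead the parser cannot choose between them.

Augment with B' → B and build the canonical LR(0) collection (I0 = CLOSURE({[B' → . B]}), then GOTO on every symbol after a dot until no new states appear). It has 14 states:
  I0: { [A → . ,], [A → . c , ,], [A → . d A B], [B → . A], [B → . c B c], [B → . c], [B' → . B] }  — shift
  I1: { [A → , .] }  — reduce
  I2: { [B → A .] }  — reduce
  I3: { [B' → B .] }  — accept
  I4: { [A → . ,], [A → . c , ,], [A → . d A B], [A → c . , ,], [B → . A], [B → . c B c], [B → . c], [B → c . B c], [B → c .] }  — shift, reduce
  I5: { [A → . ,], [A → . c , ,], [A → . d A B], [A → d . A B] }  — shift
  I6: { [A → . ,], [A → . c , ,], [A → . d A B], [A → d A . B], [B → . A], [B → . c B c], [B → . c] }  — shift
  I7: { [A → c . , ,] }  — shift
  I8: { [A → c , . ,] }  — shift
  I9: { [A → c , , .] }  — reduce
  I10: { [A → d A B .] }  — reduce
  I11: { [A → , .], [A → c , . ,] }  — shift, reduce
  I12: { [B → c B . c] }  — shift
  I13: { [B → c B c .] }  — reduce

No state contains more than one complete item.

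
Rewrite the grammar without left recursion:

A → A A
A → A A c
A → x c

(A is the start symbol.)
A is directly left-recursive. The standard transformation for
  A → A α₁ | ... | A α_m | β₁ | ... | β_n
is
  A  → β₁ A' | ... | β_n A'
  A' → α₁ A' | ... | α_m A' | ε

A → x c becomes A → x c A'
A → A A becomes A' → A A'
A → A A c becomes A' → A c A'
Add A' → ε

Resulting grammar:
A → x c A'
A' → A A'
A' → A c A'
A' → ε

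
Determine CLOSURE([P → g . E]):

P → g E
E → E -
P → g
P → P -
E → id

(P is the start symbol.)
{ [E → . E -], [E → . id], [P → g . E] }

To compute CLOSURE, for each item [A → α.Bβ] where B is a non-terminal, add [B → .γ] for all productions B → γ; repeat for the newly added items until nothing changes.

Start with: [P → g . E]
  [P → g . E] has the dot before E: add [E → . E -], [E → . id]
No further items can be added.

CLOSURE = { [E → . E -], [E → . id], [P → g . E] }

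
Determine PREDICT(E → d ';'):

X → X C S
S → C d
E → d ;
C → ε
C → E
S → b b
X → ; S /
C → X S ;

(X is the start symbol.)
PREDICT(E → d ';') = (FIRST(RHS) \ {ε}) ∪ (FOLLOW(E) if ε ∈ FIRST(RHS), i.e. RHS ⇒* ε)
FIRST(d ';') = { 'd' }
ε ∉ FIRST(d ';'), so FOLLOW(E) is not added.
PREDICT(E → d ';') = { 'd' }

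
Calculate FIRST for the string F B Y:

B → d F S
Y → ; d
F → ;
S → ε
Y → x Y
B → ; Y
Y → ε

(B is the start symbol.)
{ ';' }

FIRST sets of the non-terminals involved (from the grammar, by fixed-point iteration):
  FIRST(F) = { ';' }

To compute FIRST(F B Y), process the symbols left to right:
Symbol F is a non-terminal. Add FIRST(F) \ {ε} = { ';' }
F is not nullable (ε ∉ FIRST(F)), so stop here.
FIRST(F B Y) = { ';' }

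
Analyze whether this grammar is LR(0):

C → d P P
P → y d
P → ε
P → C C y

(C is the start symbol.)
Augment with C' → C and build the canonical LR(0) collection (I0 = CLOSURE({[C' → . C]}), then GOTO on every symbol after a dot until no new states appear). It has 10 states:
  I0: { [C → . d P P], [C' → . C] }  — shift
  I1: { [C' → C .] }  — accept
  I2: { [C → . d P P], [C → d . P P], [P → . C C y], [P → . y d], [P → .] }  — shift, reduce
  I3: { [C → . d P P], [P → C . C y] }  — shift
  I4: { [C → . d P P], [C → d P . P], [P → . C C y], [P → . y d], [P → .] }  — shift, reduce
  I5: { [P → y . d] }  — shift
  I6: { [P → y d .] }  — reduce
  I7: { [C → d P P .] }  — reduce
  I8: { [P → C C . y] }  — shift
  I9: { [P → C C y .] }  — reduce

Conflict in state I2:
  Shift-reduce conflict between [P → .] and [C → . d P P]
So the grammar is NOT LR(0).

Answer: No. Shift-reduce conflict between [P → .] and [C → . d P P]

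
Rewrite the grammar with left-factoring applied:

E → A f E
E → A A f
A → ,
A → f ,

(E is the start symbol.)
E → A E'
E' → f E
E' → A f
A → ,
A → f ,

Left-factoring transforms A → αβ₁ | αβ₂ into A → αA' and A' → β₁ | β₂
(α is the longest common prefix among the alternatives). Repeat until
no nonterminal has two alternatives with a common prefix.

Round 1: E has alternatives sharing prefix 'A'. Introduce E': E → A E'
  Add: E' → f E
  Add: E' → A f

No remaining common prefixes — done.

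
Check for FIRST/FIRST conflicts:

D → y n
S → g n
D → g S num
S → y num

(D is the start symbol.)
A FIRST/FIRST conflict occurs when two productions N → α and N → β for the same non-terminal have FIRST(α) ∩ FIRST(β) ≠ ∅ (with ε ∈ FIRST of a nullable right-hand side, so two nullable alternatives also conflict).

Productions for D:
  D → y n: FIRST = { 'y' }
  D → g S num: FIRST = { 'g' }
Productions for S:
  S → g n: FIRST = { 'g' }
  S → y num: FIRST = { 'y' }

All alternatives of each non-terminal have pairwise disjoint FIRST sets.

Answer: No FIRST/FIRST conflicts.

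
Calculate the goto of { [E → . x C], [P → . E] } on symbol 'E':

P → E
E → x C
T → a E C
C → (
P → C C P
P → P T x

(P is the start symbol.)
{ [P → E .] }

GOTO(I, 'E') = CLOSURE({ [A → αX.β] : [A → α.Xβ] ∈ I, X = 'E' })

Items with dot before 'E', with the dot advanced:
  [P → . E] → [P → E .]
Closure adds nothing (no advanced item has the dot before a non-terminal).

GOTO = { [P → E .] }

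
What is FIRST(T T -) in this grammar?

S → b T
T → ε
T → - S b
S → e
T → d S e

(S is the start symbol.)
FIRST sets of the non-terminals involved (from the grammar, by fixed-point iteration):
  FIRST(T) = { '-', 'd', ε }

To compute FIRST(T T -), process the symbols left to right:
Symbol T is a non-terminal. Add FIRST(T) \ {ε} = { '-', 'd' }
T is nullable (ε ∈ FIRST(T)), continue to the next symbol.
Symbol T is a non-terminal. Add FIRST(T) \ {ε} = { '-', 'd' }
T is nullable (ε ∈ FIRST(T)), continue to the next symbol.
Symbol - is a terminal. Add '-' and stop.
FIRST(T T -) = { '-', 'd' }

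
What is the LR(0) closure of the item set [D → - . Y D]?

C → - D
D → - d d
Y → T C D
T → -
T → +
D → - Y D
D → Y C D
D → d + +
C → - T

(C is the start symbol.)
Start with: [D → - . Y D]
  [D → - . Y D] has the dot before Y: add [Y → . T C D]
  [Y → . T C D] has the dot before T: add [T → . -], [T → . +]
No further items can be added.

CLOSURE = { [D → - . Y D], [T → . +], [T → . -], [Y → . T C D] }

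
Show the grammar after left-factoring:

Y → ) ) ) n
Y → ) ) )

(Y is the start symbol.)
Y → ) ) ) Y'
Y' → n
Y' → ε

Left-factoring transforms A → αβ₁ | αβ₂ into A → αA' and A' → β₁ | β₂
(α is the longest common prefix among the alternatives). Repeat until
no nonterminal has two alternatives with a common prefix.

Round 1: Y has alternatives sharing prefix ') ) )'. Introduce Y': Y → ) ) ) Y'
  Add: Y' → n
  Add: Y' → ε

No remaining common prefixes — done.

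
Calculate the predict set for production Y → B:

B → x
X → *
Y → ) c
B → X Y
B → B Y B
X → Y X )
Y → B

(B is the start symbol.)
PREDICT(Y → B) = (FIRST(RHS) \ {ε}) ∪ (FOLLOW(Y) if ε ∈ FIRST(RHS), i.e. RHS ⇒* ε)
FIRST(B) = { ')', '*', 'x' }
FIRST(B) = { ')', '*', 'x' }
ε ∉ FIRST(B), so FOLLOW(Y) is not added.
PREDICT(Y → B) = { ')', '*', 'x' }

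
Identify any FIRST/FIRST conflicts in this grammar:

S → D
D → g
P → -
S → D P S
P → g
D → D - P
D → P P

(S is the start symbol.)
Yes. S → D / S → D P S on { '-', 'g' }; D → g / D → D '-' P on { 'g' }; D → g / D → P P on { 'g' }; D → D '-' P / D → P P on { '-', 'g' }

FIRST sets of the non-terminals at (or reachable through a nullable prefix from) the front of some alternative:
  FIRST(D) = { '-', 'g' }
  FIRST(P) = { '-', 'g' }

Productions for S:
  S → D: FIRST = { '-', 'g' }
  S → D P S: FIRST = { '-', 'g' }
Productions for D:
  D → g: FIRST = { 'g' }
  D → D - P: FIRST = { '-', 'g' }
  D → P P: FIRST = { '-', 'g' }
Productions for P:
  P → -: FIRST = { '-' }
  P → g: FIRST = { 'g' }

Conflict for S: S → D and S → D P S
  Overlap: { '-', 'g' }
Conflict for D: D → g and D → D - P
  Overlap: { 'g' }
Conflict for D: D → g and D → P P
  Overlap: { 'g' }
Conflict for D: D → D - P and D → P P
  Overlap: { '-', 'g' }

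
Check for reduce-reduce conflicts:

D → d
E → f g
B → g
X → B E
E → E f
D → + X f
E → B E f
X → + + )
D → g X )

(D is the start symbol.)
A reduce-reduce conflict occurs when an LR(0) state has two complete items [A → α .] and [B → β .] — both call for a reduction, and with no lookahead the parser cannot choose between them.

Augment with D' → D and build the canonical LR(0) collection (I0 = CLOSURE({[D' → . D]}), then GOTO on every symbol after a dot until no new states appear). It has 21 states:
  I0: { [D → . + X f], [D → . d], [D → . g X )], [D' → . D] }  — shift
  I1: { [B → . g], [D → + . X f], [X → . + + )], [X → . B E] }  — shift
  I2: { [D' → D .] }  — accept
  I3: { [D → d .] }  — reduce
  I4: { [B → . g], [D → g . X )], [X → . + + )], [X → . B E] }  — shift
  I5: { [X → + . + )] }  — shift
  I6: { [B → . g], [E → . B E f], [E → . E f], [E → . f g], [X → B . E] }  — shift
  I7: { [D → g X . )] }  — shift
  I8: { [B → g .] }  — reduce
  I9: { [D → g X ) .] }  — reduce
  I10: { [B → . g], [E → . B E f], [E → . E f], [E → . f g], [E → B . E f] }  — shift
  I11: { [E → E . f], [X → B E .] }  — shift, reduce
  I12: { [E → f . g] }  — shift
  I13: { [E → f g .] }  — reduce
  I14: { [E → E f .] }  — reduce
  I15: { [E → B E . f], [E → E . f] }  — shift
  I16: { [E → B E f .], [E → E f .] }  — 2 reduces
  I17: { [X → + + . )] }  — shift
  I18: { [X → + + ) .] }  — reduce
  I19: { [D → + X . f] }  — shift
  I20: { [D → + X f .] }  — reduce

I16 contains complete items [E → B E f .], [E → E f .] — reduce-reduce conflict.

Answer: Yes — I16: [E → B E f .] vs [E → E f .]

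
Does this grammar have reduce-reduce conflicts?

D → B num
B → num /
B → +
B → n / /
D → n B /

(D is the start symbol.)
A reduce-reduce conflict occurs when an LR(0) state has two complete items [A → α .] and [B → β .] — both call for a reduction, and with no lookahead the parser cannot choose between them.

Augment with D' → D and build the canonical LR(0) collection (I0 = CLOSURE({[D' → . D]}), then GOTO on every symbol after a dot until no new states appear). It has 13 states:
  I0: { [B → . +], [B → . n / /], [B → . num /], [D → . B num], [D → . n B /], [D' → . D] }  — shift
  I1: { [B → + .] }  — reduce
  I2: { [D → B . num] }  — shift
  I3: { [D' → D .] }  — accept
  I4: { [B → . +], [B → . n / /], [B → . num /], [B → n . / /], [D → n . B /] }  — shift
  I5: { [B → num . /] }  — shift
  I6: { [B → num / .] }  — reduce
  I7: { [B → n / . /] }  — shift
  I8: { [D → n B . /] }  — shift
  I9: { [B → n . / /] }  — shift
  I10: { [D → n B / .] }  — reduce
  I11: { [B → n / / .] }  — reduce
  I12: { [D → B num .] }  — reduce

No state contains more than one complete item.

Answer: No reduce-reduce conflicts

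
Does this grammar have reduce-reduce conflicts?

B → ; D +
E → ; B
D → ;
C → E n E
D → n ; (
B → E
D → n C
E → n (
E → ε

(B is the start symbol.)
Augment with B' → B and build the canonical LR(0) collection (I0 = CLOSURE({[B' → . B]}), then GOTO on every symbol after a dot until no new states appear). It has 18 states:
  I0: { [B → . ; D +], [B → . E], [B' → . B], [E → . ; B], [E → . n (], [E → .] }  — shift, reduce
  I1: { [B → . ; D +], [B → . E], [B → ; . D +], [D → . ;], [D → . n ; (], [D → . n C], [E → . ; B], [E → . n (], [E → .], [E → ; . B] }  — shift, reduce
  I2: { [B' → B .] }  — accept
  I3: { [B → E .] }  — reduce
  I4: { [E → n . (] }  — shift
  I5: { [E → n ( .] }  — reduce
  I6: { [B → . ; D +], [B → . E], [B → ; . D +], [D → . ;], [D → . n ; (], [D → . n C], [D → ; .], [E → . ; B], [E → . n (], [E → .], [E → ; . B] }  — shift, 2 reduces
  I7: { [E → ; B .] }  — reduce
  I8: { [B → ; D . +] }  — shift
  I9: { [C → . E n E], [D → n . ; (], [D → n . C], [E → . ; B], [E → . n (], [E → .], [E → n . (] }  — shift, reduce
  I10: { [B → . ; D +], [B → . E], [D → n ; . (], [E → . ; B], [E → . n (], [E → .], [E → ; . B] }  — shift, reduce
  I11: { [D → n C .] }  — reduce
  I12: { [C → E . n E] }  — shift
  I13: { [C → E n . E], [E → . ; B], [E → . n (], [E → .] }  — shift, reduce
  I14: { [B → . ; D +], [B → . E], [E → . ; B], [E → . n (], [E → .], [E → ; . B] }  — shift, reduce
  I15: { [C → E n E .] }  — reduce
  I16: { [D → n ; ( .] }  — reduce
  I17: { [B → ; D + .] }  — reduce

I6 contains complete items [D → ; .], [E → .] — reduce-reduce conflict.

Answer: Yes — I6: [D → ; .] vs [E → .]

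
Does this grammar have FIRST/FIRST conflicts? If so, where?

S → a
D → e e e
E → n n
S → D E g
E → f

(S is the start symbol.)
A FIRST/FIRST conflict occurs when two productions N → α and N → β for the same non-terminal have FIRST(α) ∩ FIRST(β) ≠ ∅ (with ε ∈ FIRST of a nullable right-hand side, so two nullable alternatives also conflict).

FIRST sets of the non-terminals at (or reachable through a nullable prefix from) the front of some alternative:
  FIRST(D) = { 'e' }

Productions for S:
  S → a: FIRST = { 'a' }
  S → D E g: FIRST = { 'e' }
Productions for E:
  E → n n: FIRST = { 'n' }
  E → f: FIRST = { 'f' }
D has only one production, so no FIRST/FIRST conflict is possible there.

All alternatives of each non-terminal have pairwise disjoint FIRST sets.

Answer: No FIRST/FIRST conflicts.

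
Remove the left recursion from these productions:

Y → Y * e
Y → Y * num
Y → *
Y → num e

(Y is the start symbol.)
Y → * Y'
Y → num e Y'
Y' → * e Y'
Y' → * num Y'
Y' → ε

Y is directly left-recursive. The standard transformation for
  A → A α₁ | ... | A α_m | β₁ | ... | β_n
is
  A  → β₁ A' | ... | β_n A'
  A' → α₁ A' | ... | α_m A' | ε

Y → * becomes Y → * Y'
Y → num e becomes Y → num e Y'
Y → Y * e becomes Y' → * e Y'
Y → Y * num becomes Y' → * num Y'
Add Y' → ε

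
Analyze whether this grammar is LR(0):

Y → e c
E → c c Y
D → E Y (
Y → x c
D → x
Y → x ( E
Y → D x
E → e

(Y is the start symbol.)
No. Shift-reduce conflict between [E → e .] and [Y → e . c]

Augment with Y' → Y and build the canonical LR(0) collection (I0 = CLOSURE({[Y' → . Y]}), then GOTO on every symbol after a dot until no new states appear). It has 17 states:
  I0: { [D → . E Y (], [D → . x], [E → . c c Y], [E → . e], [Y → . D x], [Y → . e c], [Y → . x ( E], [Y → . x c], [Y' → . Y] }  — shift
  I1: { [Y → D . x] }  — shift
  I2: { [D → . E Y (], [D → . x], [D → E . Y (], [E → . c c Y], [E → . e], [Y → . D x], [Y → . e c], [Y → . x ( E], [Y → . x c] }  — shift
  I3: { [Y' → Y .] }  — accept
  I4: { [E → c . c Y] }  — shift
  I5: { [E → e .], [Y → e . c] }  — shift, reduce
  I6: { [D → x .], [Y → x . ( E], [Y → x . c] }  — shift, reduce
  I7: { [E → . c c Y], [E → . e], [Y → x ( . E] }  — shift
  I8: { [Y → x c .] }  — reduce
  I9: { [Y → x ( E .] }  — reduce
  I10: { [E → e .] }  — reduce
  I11: { [Y → e c .] }  — reduce
  I12: { [D → . E Y (], [D → . x], [E → . c c Y], [E → . e], [E → c c . Y], [Y → . D x], [Y → . e c], [Y → . x ( E], [Y → . x c] }  — shift
  I13: { [E → c c Y .] }  — reduce
  I14: { [D → E Y . (] }  — shift
  I15: { [D → E Y ( .] }  — reduce
  I16: { [Y → D x .] }  — reduce

Conflict in state I5:
  Shift-reduce conflict between [E → e .] and [Y → e . c]
So the grammar is NOT LR(0).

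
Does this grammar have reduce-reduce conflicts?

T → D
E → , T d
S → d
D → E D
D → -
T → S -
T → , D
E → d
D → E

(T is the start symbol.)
A reduce-reduce conflict occurs when an LR(0) state has two complete items [A → α .] and [B → β .] — both call for a reduction, and with no lookahead the parser cannot choose between them.

Augment with T' → T and build the canonical LR(0) collection (I0 = CLOSURE({[T' → . T]}), then GOTO on every symbol after a dot until no new states appear). It has 15 states:
  I0: { [D → . -], [D → . E D], [D → . E], [E → . , T d], [E → . d], [S → . d], [T → . , D], [T → . D], [T → . S -], [T' → . T] }  — shift
  I1: { [D → . -], [D → . E D], [D → . E], [E → , . T d], [E → . , T d], [E → . d], [S → . d], [T → , . D], [T → . , D], [T → . D], [T → . S -] }  — shift
  I2: { [D → - .] }  — reduce
  I3: { [T → D .] }  — reduce
  I4: { [D → . -], [D → . E D], [D → . E], [D → E . D], [D → E .], [E → . , T d], [E → . d] }  — shift, reduce
  I5: { [T → S . -] }  — shift
  I6: { [T' → T .] }  — accept
  I7: { [E → d .], [S → d .] }  — 2 reduces
  I8: { [T → S - .] }  — reduce
  I9: { [D → . -], [D → . E D], [D → . E], [E → , . T d], [E → . , T d], [E → . d], [S → . d], [T → . , D], [T → . D], [T → . S -] }  — shift
  I10: { [D → E D .] }  — reduce
  I11: { [E → d .] }  — reduce
  I12: { [E → , T . d] }  — shift
  I13: { [E → , T d .] }  — reduce
  I14: { [T → , D .], [T → D .] }  — 2 reduces

I7 contains complete items [E → d .], [S → d .] — reduce-reduce conflict.
I14 contains complete items [T → , D .], [T → D .] — reduce-reduce conflict.

Answer: Yes — I7: [E → d .] vs [S → d .]; I14: [T → , D .] vs [T → D .]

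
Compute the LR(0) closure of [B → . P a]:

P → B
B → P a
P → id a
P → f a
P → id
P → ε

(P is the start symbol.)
Start with: [B → . P a]
  [B → . P a] has the dot before P: add [P → . B], [P → . id a], [P → . f a], [P → . id], [P → .]
  [P → . B] has the dot before B: all B-items already present
No further items can be added.

CLOSURE = { [B → . P a], [P → . B], [P → . f a], [P → . id a], [P → . id], [P → .] }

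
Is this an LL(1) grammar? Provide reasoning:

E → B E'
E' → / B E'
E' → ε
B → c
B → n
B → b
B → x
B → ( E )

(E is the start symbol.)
Yes, the grammar is LL(1).

A grammar is LL(1) if for each non-terminal N with multiple productions, the predict sets of those productions are pairwise disjoint, where PREDICT(N → α) = (FIRST(α) \ {ε}) ∪ (FOLLOW(N) if α ⇒* ε).

Relevant sets:
  FOLLOW(E') = { $, ')' }

For E':
  PREDICT(E' → '/' B E') = { '/' }
  PREDICT(E' → ε) = { $, ')' }
For B:
  PREDICT(B → c) = { 'c' }
  PREDICT(B → n) = { 'n' }
  PREDICT(B → b) = { 'b' }
  PREDICT(B → x) = { 'x' }
  PREDICT(B → '(' E ')') = { '(' }
E has a single production, so nothing to check there.

All predict sets are disjoint. The grammar IS LL(1).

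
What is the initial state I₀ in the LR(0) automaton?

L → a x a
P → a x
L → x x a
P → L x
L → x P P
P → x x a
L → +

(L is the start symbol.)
{ [L → . +], [L → . a x a], [L → . x P P], [L → . x x a], [L' → . L] }

First, augment the grammar with L' → L
I₀ = CLOSURE({ [L' → . L] }):
  [L' → . L] has the dot before L: add [L → . a x a], [L → . x x a], [L → . x P P], [L → . +]
No further items can be added.

I₀ = { [L → . +], [L → . a x a], [L → . x P P], [L → . x x a], [L' → . L] }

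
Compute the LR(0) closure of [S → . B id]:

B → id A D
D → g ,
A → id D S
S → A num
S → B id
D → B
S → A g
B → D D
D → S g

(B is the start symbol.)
{ [A → . id D S], [B → . D D], [B → . id A D], [D → . B], [D → . S g], [D → . g ,], [S → . A g], [S → . A num], [S → . B id] }

Start with: [S → . B id]
  [S → . B id] has the dot before B: add [B → . id A D], [B → . D D]
  [B → . D D] has the dot before D: add [D → . g ,], [D → . B], [D → . S g]
  [D → . S g] has the dot before S: add [S → . A num], [S → . A g]
  [S → . A num] has the dot before A: add [A → . id D S]
No further items can be added.

CLOSURE = { [A → . id D S], [B → . D D], [B → . id A D], [D → . B], [D → . S g], [D → . g ,], [S → . A g], [S → . A num], [S → . B id] }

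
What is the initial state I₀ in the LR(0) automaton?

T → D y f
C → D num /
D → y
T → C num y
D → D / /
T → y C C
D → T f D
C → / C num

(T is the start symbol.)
{ [C → . / C num], [C → . D num /], [D → . D / /], [D → . T f D], [D → . y], [T → . C num y], [T → . D y f], [T → . y C C], [T' → . T] }

First, augment the grammar with T' → T
I₀ = CLOSURE({ [T' → . T] }):
  [T' → . T] has the dot before T: add [T → . D y f], [T → . C num y], [T → . y C C]
  [T → . D y f] has the dot before D: add [D → . y], [D → . D / /], [D → . T f D]
  [T → . C num y] has the dot before C: add [C → . D num /], [C → . / C num]
No further items can be added.

I₀ = { [C → . / C num], [C → . D num /], [D → . D / /], [D → . T f D], [D → . y], [T → . C num y], [T → . D y f], [T → . y C C], [T' → . T] }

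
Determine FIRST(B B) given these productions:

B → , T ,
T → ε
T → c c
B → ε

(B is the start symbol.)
FIRST sets of the non-terminals involved (from the grammar, by fixed-point iteration):
  FIRST(B) = { ',', ε }

To compute FIRST(B B), process the symbols left to right:
Symbol B is a non-terminal. Add FIRST(B) \ {ε} = { ',' }
B is nullable (ε ∈ FIRST(B)), continue to the next symbol.
Symbol B is a non-terminal. Add FIRST(B) \ {ε} = { ',' }
B is nullable (ε ∈ FIRST(B)), continue to the next symbol.
All symbols are nullable, so ε is in the result.
FIRST(B B) = { ',', ε }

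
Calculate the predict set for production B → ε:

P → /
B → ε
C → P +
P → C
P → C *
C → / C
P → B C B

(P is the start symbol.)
PREDICT(B → ε) = (FIRST(RHS) \ {ε}) ∪ (FOLLOW(B) if ε ∈ FIRST(RHS), i.e. RHS ⇒* ε)
The right-hand side is ε (FIRST(ε) = { ε }), so the predict set is FOLLOW(B) = { $, '+', '/' }
PREDICT(B → ε) = { $, '+', '/' }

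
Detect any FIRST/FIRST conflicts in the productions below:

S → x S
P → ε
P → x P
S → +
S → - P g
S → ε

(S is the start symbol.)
A FIRST/FIRST conflict occurs when two productions N → α and N → β for the same non-terminal have FIRST(α) ∩ FIRST(β) ≠ ∅ (with ε ∈ FIRST of a nullable right-hand side, so two nullable alternatives also conflict).

Productions for S:
  S → x S: FIRST = { 'x' }
  S → +: FIRST = { '+' }
  S → - P g: FIRST = { '-' }
  S → ε: FIRST = { ε }
Productions for P:
  P → ε: FIRST = { ε }
  P → x P: FIRST = { 'x' }

All alternatives of each non-terminal have pairwise disjoint FIRST sets.

Answer: No FIRST/FIRST conflicts.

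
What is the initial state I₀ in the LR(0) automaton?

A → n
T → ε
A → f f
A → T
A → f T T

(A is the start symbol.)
{ [A → . T], [A → . f T T], [A → . f f], [A → . n], [A' → . A], [T → .] }

First, augment the grammar with A' → A
I₀ = CLOSURE({ [A' → . A] }):
  [A' → . A] has the dot before A: add [A → . n], [A → . f f], [A → . T], [A → . f T T]
  [A → . T] has the dot before T: add [T → .]
No further items can be added.

I₀ = { [A → . T], [A → . f T T], [A → . f f], [A → . n], [A' → . A], [T → .] }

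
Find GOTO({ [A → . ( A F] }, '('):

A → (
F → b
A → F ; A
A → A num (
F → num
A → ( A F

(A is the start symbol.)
{ [A → ( . A F], [A → . ( A F], [A → . (], [A → . A num (], [A → . F ; A], [F → . b], [F → . num] }

GOTO(I, '(') = CLOSURE({ [A → αX.β] : [A → α.Xβ] ∈ I, X = '(' })

Items with dot before '(', with the dot advanced:
  [A → . ( A F] → [A → ( . A F]
Closure of the advanced items:
  [A → ( . A F] has the dot before A: add [A → . (], [A → . F ; A], [A → . A num (], [A → . ( A F]
  [A → . F ; A] has the dot before F: add [F → . b], [F → . num]

GOTO = { [A → ( . A F], [A → . ( A F], [A → . (], [A → . A num (], [A → . F ; A], [F → . b], [F → . num] }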